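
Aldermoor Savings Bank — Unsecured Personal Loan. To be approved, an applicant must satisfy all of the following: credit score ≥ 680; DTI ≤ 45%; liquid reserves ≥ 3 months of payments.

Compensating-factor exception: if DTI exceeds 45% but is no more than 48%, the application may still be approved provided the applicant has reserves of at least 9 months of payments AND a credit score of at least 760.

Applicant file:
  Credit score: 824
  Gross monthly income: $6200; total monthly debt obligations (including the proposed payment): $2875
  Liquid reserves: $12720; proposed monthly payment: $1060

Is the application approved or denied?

Credit score 824 ≥ 680 (meets base)
DTI = 2,875/6,200 = 46.4% > 45% — standard DTI limit exceeded.
Reserves = 12,720/1,060 = 12.0 months ≥ 3
DTI 46.4% is within the 45%–48% exception band; checking compensating factors.
Reserves 12.0 ≥ 9 months; credit score 824 ≥ 760.
Both compensating conditions met → exception applies.

Approved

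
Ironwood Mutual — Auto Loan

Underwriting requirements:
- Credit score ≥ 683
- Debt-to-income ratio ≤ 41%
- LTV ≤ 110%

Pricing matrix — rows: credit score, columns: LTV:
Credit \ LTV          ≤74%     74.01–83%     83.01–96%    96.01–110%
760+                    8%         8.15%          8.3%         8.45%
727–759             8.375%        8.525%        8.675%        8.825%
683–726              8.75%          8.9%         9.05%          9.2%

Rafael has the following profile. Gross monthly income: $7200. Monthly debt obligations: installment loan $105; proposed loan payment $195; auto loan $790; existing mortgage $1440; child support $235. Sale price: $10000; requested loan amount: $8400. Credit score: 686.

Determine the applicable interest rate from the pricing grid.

9.05%

Credit score 686 ≥ 683; Total monthly debts = (105 + 195 + 790 + 1,440 + 235) = 2,765. DTI = 2,765/7,200 = 38.4% ≤ 41%
LTV: 8,400 ÷ 10,000 = 84%, within 110% cap
Credit 686 → row 683–726; LTV 84% → column 83.01–96%. Grid cell → 9.05%.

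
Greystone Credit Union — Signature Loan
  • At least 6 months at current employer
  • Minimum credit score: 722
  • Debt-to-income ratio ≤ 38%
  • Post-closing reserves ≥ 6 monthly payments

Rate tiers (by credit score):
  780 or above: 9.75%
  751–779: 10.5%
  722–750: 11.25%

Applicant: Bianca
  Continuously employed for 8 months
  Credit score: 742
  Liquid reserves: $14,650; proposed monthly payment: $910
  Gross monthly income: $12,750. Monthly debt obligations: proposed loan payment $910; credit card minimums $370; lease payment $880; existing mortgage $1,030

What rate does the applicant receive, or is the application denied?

Approved at 11.25%

Credit score 742 ≥ 722 (meets minimum)
Employment 8 ≥ 6 months
Total monthly debts = (910 + 370 + 880 + 1,030) = 3,190. Debt-to-income = 3,190/12,750 = 25% — meets 38% limit
Reserves = 14,650/910 = 16.1 months ≥ 6
All requirements met. Score 742 falls in the 722–750 tier → 11.25%.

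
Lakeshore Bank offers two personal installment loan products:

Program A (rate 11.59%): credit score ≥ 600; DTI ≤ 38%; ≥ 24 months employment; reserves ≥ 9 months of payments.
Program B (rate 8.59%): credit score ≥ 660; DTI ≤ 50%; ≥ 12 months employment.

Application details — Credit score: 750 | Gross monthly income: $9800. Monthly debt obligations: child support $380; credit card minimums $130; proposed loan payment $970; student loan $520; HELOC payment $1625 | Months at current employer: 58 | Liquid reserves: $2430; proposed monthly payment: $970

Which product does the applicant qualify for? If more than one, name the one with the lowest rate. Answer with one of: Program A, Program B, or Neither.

Program B

Total debts = (380 + 130 + 970 + 520 + 1,625) = 3,625; DTI = 3,625/9,800 = 37%.
Reserves = 2,430/970 = 2.5 months.
Program A: score 750 ≥ 600; DTI 37% ≤ 38%; employment 58 ≥ 24 mo; reserves 2.5 < 9 mo → does not qualify.
Program B: score 750 ≥ 660; DTI 37% ≤ 50%; employment 58 ≥ 12 mo → qualifies.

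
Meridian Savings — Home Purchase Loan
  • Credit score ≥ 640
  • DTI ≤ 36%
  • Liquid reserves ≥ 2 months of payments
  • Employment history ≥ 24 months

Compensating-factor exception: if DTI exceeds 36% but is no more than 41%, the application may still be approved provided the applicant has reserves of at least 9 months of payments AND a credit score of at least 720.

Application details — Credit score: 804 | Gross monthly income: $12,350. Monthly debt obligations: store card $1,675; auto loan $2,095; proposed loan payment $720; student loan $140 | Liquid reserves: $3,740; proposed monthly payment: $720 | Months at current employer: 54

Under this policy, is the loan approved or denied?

Denied

Credit score 804 ≥ 640 (meets base)
Total debts = (1,675 + 2,095 + 720 + 140) = 4,630. DTI = 4,630/12,350 = 37.5% > 36% — standard DTI limit exceeded.
Liquid reserves cover 3,740/720 = 5.2 months — ≥ 2 required
Employment 54 ≥ 24 months
DTI 37.5% is within the 36%–41% exception band; checking compensating factors.
Reserves 5.2 < 9 months; credit score 804 ≥ 720.
Override conditions not both satisfied; exception does not apply.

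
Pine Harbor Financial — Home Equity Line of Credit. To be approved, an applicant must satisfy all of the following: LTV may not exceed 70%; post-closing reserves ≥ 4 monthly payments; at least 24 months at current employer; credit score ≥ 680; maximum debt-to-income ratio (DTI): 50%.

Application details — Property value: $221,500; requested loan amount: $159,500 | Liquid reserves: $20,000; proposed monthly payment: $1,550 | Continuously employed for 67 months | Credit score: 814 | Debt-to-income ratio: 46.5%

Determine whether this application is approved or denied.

Denied

LTV = 159,500/221,500 = 72% > 70%
Reserves = 20,000/1,550 = 12.9 months ≥ 4
Employment 67 ≥ 24 months
Credit score 814 ≥ 680 (meets)
DTI 46.5% is within the 50% limit
Fails on LTV.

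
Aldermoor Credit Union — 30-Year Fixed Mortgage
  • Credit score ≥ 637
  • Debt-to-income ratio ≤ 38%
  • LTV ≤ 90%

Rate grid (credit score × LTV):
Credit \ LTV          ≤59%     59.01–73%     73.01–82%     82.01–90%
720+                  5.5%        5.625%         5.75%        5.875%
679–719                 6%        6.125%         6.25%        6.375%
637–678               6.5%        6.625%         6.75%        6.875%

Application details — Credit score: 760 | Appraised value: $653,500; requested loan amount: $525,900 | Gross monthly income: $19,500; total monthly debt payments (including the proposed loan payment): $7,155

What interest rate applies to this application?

5.75%

Credit score 760 ≥ 637; DTI = 7,155/19,500 = 36.7% ≤ 38%
Loan-to-value = 525,900/653,500 = 80.5% — pass (90% max)
Score 760 is in the 720+ band; LTV 80.5% is in the 73.01–82% band → 5.75%.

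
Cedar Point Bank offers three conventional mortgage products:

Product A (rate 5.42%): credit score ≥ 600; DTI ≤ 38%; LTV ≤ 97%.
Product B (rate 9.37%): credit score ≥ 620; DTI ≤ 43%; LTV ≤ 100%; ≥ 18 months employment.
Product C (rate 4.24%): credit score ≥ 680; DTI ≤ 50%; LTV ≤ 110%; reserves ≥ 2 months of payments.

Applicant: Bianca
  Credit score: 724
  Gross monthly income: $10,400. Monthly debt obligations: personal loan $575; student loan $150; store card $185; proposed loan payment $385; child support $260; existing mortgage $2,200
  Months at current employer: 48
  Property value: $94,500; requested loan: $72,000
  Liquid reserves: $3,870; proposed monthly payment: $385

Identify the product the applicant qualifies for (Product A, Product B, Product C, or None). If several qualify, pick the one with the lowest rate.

Product C

Total debts = (575 + 150 + 185 + 385 + 260 + 2,200) = 3,755; DTI = 3,755/10,400 = 36.1%.
LTV = 72,000/94,500 = 76.2%.
Reserves = 3,870/385 = 10.1 months.
Product A: score 724 ≥ 600; DTI 36.1% ≤ 38%; LTV 76.2% ≤ 97% → qualifies.
Product B: score 724 ≥ 620; DTI 36.1% ≤ 43%; LTV 76.2% ≤ 100%; employment 48 ≥ 18 mo → qualifies.
Product C: score 724 ≥ 680; DTI 36.1% ≤ 50%; LTV 76.2% ≤ 110%; reserves 10.1 ≥ 2 mo → qualifies.
Qualifying: Product A, Product B, Product C. Lowest rate is 4.24% → Product C.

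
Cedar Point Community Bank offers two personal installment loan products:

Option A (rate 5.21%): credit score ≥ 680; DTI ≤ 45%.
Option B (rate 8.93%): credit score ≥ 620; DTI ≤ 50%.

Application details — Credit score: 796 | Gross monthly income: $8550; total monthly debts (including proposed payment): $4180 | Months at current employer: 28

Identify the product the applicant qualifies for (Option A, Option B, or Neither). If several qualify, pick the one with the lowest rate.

Option B

DTI = 4,180/8,550 = 48.9%.
Option A: score 796 ≥ 680; DTI 48.9% > 45% → does not qualify.
Option B: score 796 ≥ 620; DTI 48.9% ≤ 50% → qualifies.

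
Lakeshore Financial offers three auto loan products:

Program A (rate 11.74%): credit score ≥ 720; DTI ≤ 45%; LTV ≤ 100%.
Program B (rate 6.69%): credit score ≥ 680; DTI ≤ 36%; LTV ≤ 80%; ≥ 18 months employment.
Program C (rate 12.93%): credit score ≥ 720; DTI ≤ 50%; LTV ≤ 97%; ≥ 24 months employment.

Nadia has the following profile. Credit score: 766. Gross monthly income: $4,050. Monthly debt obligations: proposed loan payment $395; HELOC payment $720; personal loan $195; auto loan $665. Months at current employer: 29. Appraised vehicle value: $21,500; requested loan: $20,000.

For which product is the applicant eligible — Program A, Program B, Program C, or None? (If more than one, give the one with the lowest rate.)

Total debts = (395 + 720 + 195 + 665) = 1,975; DTI = 1,975/4,050 = 48.8%.
LTV = 20,000/21,500 = 93%.
Program A: score 766 ≥ 720; DTI 48.8% > 45%; LTV 93% ≤ 100% → does not qualify.
Program B: score 766 ≥ 680; DTI 48.8% > 36%; LTV 93% > 80%; employment 29 ≥ 18 mo → does not qualify.
Program C: score 766 ≥ 720; DTI 48.8% ≤ 50%; LTV 93% ≤ 97%; employment 29 ≥ 24 mo → qualifies.

Program C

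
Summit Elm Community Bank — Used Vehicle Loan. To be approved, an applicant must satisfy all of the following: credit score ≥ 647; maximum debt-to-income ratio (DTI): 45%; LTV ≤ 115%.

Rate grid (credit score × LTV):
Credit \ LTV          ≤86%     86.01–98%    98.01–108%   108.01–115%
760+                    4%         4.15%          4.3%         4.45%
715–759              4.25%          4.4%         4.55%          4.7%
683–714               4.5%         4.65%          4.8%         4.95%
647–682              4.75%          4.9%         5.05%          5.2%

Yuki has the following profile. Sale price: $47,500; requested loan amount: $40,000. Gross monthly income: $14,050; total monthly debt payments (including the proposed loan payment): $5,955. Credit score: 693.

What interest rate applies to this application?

Credit score 693 ≥ 647; DTI: 5,955 ÷ 14,050 = 42.4%, within the 45% cap
LTV = 40,000/47,500 = 84.2% ≤ 115%
Row: 693 falls in 683–714. Column: 84.2% falls in ≤86%. Rate = 4.5%.

4.5%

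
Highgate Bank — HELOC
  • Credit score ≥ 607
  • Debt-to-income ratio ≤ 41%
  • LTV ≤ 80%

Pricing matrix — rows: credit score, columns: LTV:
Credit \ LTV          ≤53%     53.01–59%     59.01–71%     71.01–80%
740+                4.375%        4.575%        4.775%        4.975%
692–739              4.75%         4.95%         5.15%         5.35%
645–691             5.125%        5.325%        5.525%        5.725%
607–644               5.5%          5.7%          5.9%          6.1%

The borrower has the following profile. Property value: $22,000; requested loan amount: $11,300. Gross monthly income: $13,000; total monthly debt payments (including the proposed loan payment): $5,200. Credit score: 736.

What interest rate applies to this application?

4.75%

Credit score 736 ≥ 607; DTI = 5,200/13,000 = 40% ≤ 41%
Loan-to-value = 11,300/22,000 = 51.4% — pass (80% max)
Row: 736 falls in 692–739. Column: 51.4% falls in ≤53%. Rate = 4.75%.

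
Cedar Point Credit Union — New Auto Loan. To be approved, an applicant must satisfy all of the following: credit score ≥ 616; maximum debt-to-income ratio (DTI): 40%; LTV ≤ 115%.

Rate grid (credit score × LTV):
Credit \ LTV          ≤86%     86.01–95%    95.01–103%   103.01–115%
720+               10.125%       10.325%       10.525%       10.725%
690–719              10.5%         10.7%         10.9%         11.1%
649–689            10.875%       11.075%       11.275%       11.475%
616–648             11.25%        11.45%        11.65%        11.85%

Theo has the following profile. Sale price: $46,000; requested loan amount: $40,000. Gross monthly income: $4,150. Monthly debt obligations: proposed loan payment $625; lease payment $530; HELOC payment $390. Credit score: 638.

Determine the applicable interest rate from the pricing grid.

11.45%

Credit score 638 ≥ 616; Total monthly debts = (625 + 530 + 390) = 1,545. Debt-to-income = 1,545/4,150 = 37.2% — meets 40% limit
Loan-to-value = 40,000/46,000 = 87% — pass (115% max)
Credit 638 → row 616–648; LTV 87% → column 86.01–95%. Grid cell → 11.45%.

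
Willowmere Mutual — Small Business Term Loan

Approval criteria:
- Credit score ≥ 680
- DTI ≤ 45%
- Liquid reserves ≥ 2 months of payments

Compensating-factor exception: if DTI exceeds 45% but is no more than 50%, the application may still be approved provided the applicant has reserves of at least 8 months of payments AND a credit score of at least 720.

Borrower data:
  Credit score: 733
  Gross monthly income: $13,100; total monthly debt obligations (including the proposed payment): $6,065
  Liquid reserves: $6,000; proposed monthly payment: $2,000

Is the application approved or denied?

Denied

Credit score 733 ≥ 680 (meets base)
DTI = 6,065/13,100 = 46.3% > 45% — standard DTI limit exceeded.
Reserves = 6,000/2,000 = 3.0 months ≥ 2
46.3% falls in the override range (45%–50%), so the compensating-factor test applies.
Override check — reserves: 3.0 mo (short of 8); score: 733 (ok).
Override conditions not both satisfied; exception does not apply.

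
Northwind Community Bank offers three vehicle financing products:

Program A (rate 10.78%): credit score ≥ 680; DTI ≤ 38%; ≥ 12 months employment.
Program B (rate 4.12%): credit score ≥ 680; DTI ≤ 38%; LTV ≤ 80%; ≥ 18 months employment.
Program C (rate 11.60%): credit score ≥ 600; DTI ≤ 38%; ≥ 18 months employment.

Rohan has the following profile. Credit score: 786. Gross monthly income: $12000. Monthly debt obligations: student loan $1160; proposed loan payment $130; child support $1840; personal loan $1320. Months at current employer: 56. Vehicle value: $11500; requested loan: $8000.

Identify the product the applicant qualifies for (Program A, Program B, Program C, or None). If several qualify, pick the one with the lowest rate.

Program B

Total debts = (1,160 + 130 + 1,840 + 1,320) = 4,450; DTI = 4,450/12,000 = 37.1%.
LTV = 8,000/11,500 = 69.6%.
Program A: score 786 ≥ 680; DTI 37.1% ≤ 38%; employment 56 ≥ 12 mo → qualifies.
Program B: score 786 ≥ 680; DTI 37.1% ≤ 38%; LTV 69.6% ≤ 80%; employment 56 ≥ 18 mo → qualifies.
Program C: score 786 ≥ 600; DTI 37.1% ≤ 38%; employment 56 ≥ 18 mo → qualifies.
Qualifying: Program A, Program B, Program C. Lowest rate is 4.12% → Program B.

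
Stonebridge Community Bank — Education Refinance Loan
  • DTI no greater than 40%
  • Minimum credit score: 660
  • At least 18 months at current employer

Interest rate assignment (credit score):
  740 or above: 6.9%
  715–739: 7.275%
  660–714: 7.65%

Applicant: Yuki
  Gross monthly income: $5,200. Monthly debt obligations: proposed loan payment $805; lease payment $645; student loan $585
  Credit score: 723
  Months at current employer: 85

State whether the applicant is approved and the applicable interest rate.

Credit score 723 ≥ 660 (meets minimum)
Total monthly debts = (805 + 645 + 585) = 2,035. DTI = 2,035/5,200 = 39.1% ≤ 40%
Employment 85 ≥ 18 months
All requirements met. Score 723 falls in the 715–739 tier → 7.275%.

Approved at 7.275%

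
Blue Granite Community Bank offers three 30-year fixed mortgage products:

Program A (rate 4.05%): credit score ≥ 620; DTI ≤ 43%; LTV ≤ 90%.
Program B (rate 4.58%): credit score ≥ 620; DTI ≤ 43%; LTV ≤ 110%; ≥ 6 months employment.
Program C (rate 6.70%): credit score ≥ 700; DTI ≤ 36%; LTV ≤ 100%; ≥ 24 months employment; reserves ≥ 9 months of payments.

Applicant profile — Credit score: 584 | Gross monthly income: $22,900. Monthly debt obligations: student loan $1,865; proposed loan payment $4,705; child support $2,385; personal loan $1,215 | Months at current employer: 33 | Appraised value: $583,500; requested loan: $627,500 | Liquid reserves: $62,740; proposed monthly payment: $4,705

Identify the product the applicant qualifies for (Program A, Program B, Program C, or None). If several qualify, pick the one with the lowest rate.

None

Total debts = (1,865 + 4,705 + 2,385 + 1,215) = 10,170; DTI = 10,170/22,900 = 44.4%.
LTV = 627,500/583,500 = 107.5%.
Reserves = 62,740/4,705 = 13.3 months.
Program A: score 584 < 620; DTI 44.4% > 43%; LTV 107.5% > 90% → does not qualify.
Program B: score 584 < 620; DTI 44.4% > 43%; LTV 107.5% ≤ 110%; employment 33 ≥ 6 mo → does not qualify.
Program C: score 584 < 700; DTI 44.4% > 36%; LTV 107.5% > 100%; employment 33 ≥ 24 mo; reserves 13.3 ≥ 9 mo → does not qualify.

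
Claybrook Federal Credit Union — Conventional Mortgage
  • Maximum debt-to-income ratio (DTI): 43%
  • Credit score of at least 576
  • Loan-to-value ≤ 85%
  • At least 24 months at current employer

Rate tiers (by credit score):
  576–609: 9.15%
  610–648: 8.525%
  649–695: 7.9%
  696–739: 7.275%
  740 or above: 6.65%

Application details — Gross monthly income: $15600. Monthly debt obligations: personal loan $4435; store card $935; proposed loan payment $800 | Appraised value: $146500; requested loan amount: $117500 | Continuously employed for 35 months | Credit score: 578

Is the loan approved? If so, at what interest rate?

Credit score 578 ≥ 576 (meets minimum)
Total monthly debts = (4,435 + 935 + 800) = 6,170. DTI: 6,170 ÷ 15,600 = 39.6%, within the 43% cap
Employment 35 ≥ 24 months
LTV = 117,500/146,500 = 80.2% ≤ 85%
All requirements met. Score 578 falls in the 576–609 tier → 9.15%.

Approved at 9.15%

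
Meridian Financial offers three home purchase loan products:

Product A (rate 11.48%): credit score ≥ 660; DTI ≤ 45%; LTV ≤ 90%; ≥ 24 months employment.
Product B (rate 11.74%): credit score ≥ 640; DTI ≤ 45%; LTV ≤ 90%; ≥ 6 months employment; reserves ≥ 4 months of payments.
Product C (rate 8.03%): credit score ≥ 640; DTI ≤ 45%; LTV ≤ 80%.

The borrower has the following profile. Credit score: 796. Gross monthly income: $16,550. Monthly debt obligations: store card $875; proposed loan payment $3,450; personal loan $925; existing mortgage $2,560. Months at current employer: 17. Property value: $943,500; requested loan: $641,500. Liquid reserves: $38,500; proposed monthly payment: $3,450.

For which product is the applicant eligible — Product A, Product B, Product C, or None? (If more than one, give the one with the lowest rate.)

Total debts = (875 + 3,450 + 925 + 2,560) = 7,810; DTI = 7,810/16,550 = 47.2%.
LTV = 641,500/943,500 = 68%.
Reserves = 38,500/3,450 = 11.2 months.
Product A: score 796 ≥ 660; DTI 47.2% > 45%; LTV 68% ≤ 90%; employment 17 < 24 mo → does not qualify.
Product B: score 796 ≥ 640; DTI 47.2% > 45%; LTV 68% ≤ 90%; employment 17 ≥ 6 mo; reserves 11.2 ≥ 4 mo → does not qualify.
Product C: score 796 ≥ 640; DTI 47.2% > 45%; LTV 68% ≤ 80% → does not qualify.

None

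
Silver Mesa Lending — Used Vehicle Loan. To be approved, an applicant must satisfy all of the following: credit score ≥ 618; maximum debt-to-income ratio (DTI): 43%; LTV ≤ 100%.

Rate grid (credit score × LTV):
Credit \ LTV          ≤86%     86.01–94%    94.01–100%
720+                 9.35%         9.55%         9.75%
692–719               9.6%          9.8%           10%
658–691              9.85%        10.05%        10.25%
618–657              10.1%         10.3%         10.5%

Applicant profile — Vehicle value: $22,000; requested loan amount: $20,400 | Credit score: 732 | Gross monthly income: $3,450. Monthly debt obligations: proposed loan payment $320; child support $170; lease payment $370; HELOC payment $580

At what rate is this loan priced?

9.55%

Credit score 732 ≥ 618; Total monthly debts = (320 + 170 + 370 + 580) = 1,440. DTI = 1,440/3,450 = 41.7% ≤ 43%
LTV = 20,400/22,000 = 92.7% ≤ 100%
Score 732 is in the 720+ band; LTV 92.7% is in the 86.01–94% band → 9.55%.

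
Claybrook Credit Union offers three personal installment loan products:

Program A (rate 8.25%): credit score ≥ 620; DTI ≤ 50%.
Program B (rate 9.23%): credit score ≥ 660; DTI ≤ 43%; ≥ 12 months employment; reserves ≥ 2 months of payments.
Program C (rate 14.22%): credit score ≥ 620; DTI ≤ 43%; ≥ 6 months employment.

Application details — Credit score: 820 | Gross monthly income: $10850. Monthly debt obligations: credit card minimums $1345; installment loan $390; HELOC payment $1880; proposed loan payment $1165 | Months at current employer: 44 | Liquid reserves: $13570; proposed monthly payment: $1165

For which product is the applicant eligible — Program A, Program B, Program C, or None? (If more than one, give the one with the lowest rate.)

Program A

Total debts = (1,345 + 390 + 1,880 + 1,165) = 4,780; DTI = 4,780/10,850 = 44.1%.
Reserves = 13,570/1,165 = 11.6 months.
Program A: score 820 ≥ 620; DTI 44.1% ≤ 50% → qualifies.
Program B: score 820 ≥ 660; DTI 44.1% > 43%; employment 44 ≥ 12 mo; reserves 11.6 ≥ 2 mo → does not qualify.
Program C: score 820 ≥ 620; DTI 44.1% > 43%; employment 44 ≥ 6 mo → does not qualify.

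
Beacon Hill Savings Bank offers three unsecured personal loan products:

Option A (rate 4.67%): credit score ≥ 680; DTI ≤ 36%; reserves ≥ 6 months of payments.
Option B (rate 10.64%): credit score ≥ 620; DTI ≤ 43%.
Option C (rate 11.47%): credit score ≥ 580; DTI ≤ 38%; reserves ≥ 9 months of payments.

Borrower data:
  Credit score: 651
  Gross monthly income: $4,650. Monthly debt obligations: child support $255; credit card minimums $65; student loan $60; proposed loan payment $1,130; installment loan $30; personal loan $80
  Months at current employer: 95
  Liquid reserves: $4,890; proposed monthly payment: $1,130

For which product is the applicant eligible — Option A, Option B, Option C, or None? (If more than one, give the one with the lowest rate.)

Option B

Total debts = (255 + 65 + 60 + 1,130 + 30 + 80) = 1,620; DTI = 1,620/4,650 = 34.8%.
Reserves = 4,890/1,130 = 4.3 months.
Option A: score 651 < 680; DTI 34.8% ≤ 36%; reserves 4.3 < 6 mo → does not qualify.
Option B: score 651 ≥ 620; DTI 34.8% ≤ 43% → qualifies.
Option C: score 651 ≥ 580; DTI 34.8% ≤ 38%; reserves 4.3 < 9 mo → does not qualify.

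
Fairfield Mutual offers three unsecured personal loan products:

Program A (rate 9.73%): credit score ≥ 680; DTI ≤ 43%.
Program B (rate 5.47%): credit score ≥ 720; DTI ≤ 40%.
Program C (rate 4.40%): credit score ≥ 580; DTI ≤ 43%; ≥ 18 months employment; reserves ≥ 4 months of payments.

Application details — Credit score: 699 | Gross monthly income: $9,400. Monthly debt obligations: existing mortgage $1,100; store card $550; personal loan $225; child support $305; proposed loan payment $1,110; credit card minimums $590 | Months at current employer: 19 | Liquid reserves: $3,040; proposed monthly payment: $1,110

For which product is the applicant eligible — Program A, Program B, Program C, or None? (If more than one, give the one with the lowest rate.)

Program A

Total debts = (1,100 + 550 + 225 + 305 + 1,110 + 590) = 3,880; DTI = 3,880/9,400 = 41.3%.
Reserves = 3,040/1,110 = 2.7 months.
Program A: score 699 ≥ 680; DTI 41.3% ≤ 43% → qualifies.
Program B: score 699 < 720; DTI 41.3% > 40% → does not qualify.
Program C: score 699 ≥ 580; DTI 41.3% ≤ 43%; employment 19 ≥ 18 mo; reserves 2.7 < 4 mo → does not qualify.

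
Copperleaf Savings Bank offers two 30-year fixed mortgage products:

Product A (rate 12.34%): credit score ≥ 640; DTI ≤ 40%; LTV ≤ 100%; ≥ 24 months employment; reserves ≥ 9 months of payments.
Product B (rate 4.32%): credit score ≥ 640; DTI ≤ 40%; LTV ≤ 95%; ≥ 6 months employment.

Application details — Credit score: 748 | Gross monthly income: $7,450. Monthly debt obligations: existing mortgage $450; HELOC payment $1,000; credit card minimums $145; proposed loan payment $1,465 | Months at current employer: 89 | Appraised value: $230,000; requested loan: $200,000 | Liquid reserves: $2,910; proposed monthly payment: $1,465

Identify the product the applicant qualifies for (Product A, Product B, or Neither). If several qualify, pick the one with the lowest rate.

Neither

Total debts = (450 + 1,000 + 145 + 1,465) = 3,060; DTI = 3,060/7,450 = 41.1%.
LTV = 200,000/230,000 = 87%.
Reserves = 2,910/1,465 = 2.0 months.
Product A: score 748 ≥ 640; DTI 41.1% > 40%; LTV 87% ≤ 100%; employment 89 ≥ 24 mo; reserves 2.0 < 9 mo → does not qualify.
Product B: score 748 ≥ 640; DTI 41.1% > 40%; LTV 87% ≤ 95%; employment 89 ≥ 6 mo → does not qualify.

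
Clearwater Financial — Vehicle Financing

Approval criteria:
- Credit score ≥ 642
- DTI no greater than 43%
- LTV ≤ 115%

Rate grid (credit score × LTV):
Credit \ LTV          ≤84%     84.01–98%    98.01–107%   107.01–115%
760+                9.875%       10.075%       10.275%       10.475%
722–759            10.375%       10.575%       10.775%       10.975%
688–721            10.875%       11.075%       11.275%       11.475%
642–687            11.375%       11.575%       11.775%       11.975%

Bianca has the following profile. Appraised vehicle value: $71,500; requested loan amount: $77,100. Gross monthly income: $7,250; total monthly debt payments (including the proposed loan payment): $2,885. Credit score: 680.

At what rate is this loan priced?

11.975%

Credit score 680 ≥ 642; Debt-to-income = 2,885/7,250 = 39.8% — meets 43% limit
LTV = 77,100/71,500 = 107.8% ≤ 115%
Row: 680 falls in 642–687. Column: 107.8% falls in 107.01–115%. Rate = 11.975%.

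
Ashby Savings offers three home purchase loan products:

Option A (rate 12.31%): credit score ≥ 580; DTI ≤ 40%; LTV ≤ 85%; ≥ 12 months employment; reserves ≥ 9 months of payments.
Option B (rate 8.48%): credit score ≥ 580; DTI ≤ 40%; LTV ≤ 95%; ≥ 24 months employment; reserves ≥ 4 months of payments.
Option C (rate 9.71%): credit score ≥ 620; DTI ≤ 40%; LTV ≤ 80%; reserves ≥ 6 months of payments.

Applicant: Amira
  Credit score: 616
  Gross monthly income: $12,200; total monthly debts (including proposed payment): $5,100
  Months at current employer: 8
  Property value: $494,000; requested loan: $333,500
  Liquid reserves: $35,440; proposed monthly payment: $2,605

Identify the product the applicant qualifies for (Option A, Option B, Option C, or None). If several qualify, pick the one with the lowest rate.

None

DTI = 5,100/12,200 = 41.8%.
LTV = 333,500/494,000 = 67.5%.
Reserves = 35,440/2,605 = 13.6 months.
Option A: score 616 ≥ 580; DTI 41.8% > 40%; LTV 67.5% ≤ 85%; employment 8 < 12 mo; reserves 13.6 ≥ 9 mo → does not qualify.
Option B: score 616 ≥ 580; DTI 41.8% > 40%; LTV 67.5% ≤ 95%; employment 8 < 24 mo; reserves 13.6 ≥ 4 mo → does not qualify.
Option C: score 616 < 620; DTI 41.8% > 40%; LTV 67.5% ≤ 80%; reserves 13.6 ≥ 6 mo → does not qualify.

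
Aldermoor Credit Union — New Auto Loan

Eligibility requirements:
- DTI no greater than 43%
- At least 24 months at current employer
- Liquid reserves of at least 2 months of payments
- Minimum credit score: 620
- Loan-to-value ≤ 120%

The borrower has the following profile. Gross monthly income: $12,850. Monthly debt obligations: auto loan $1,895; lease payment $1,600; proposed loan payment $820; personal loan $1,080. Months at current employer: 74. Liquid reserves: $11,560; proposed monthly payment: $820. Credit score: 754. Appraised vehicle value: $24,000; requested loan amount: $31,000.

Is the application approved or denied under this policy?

Total monthly debts = (1,895 + 1,600 + 820 + 1,080) = 5,395. DTI: 5,395 ÷ 12,850 = 42%, within the 43% cap
Employment 74 ≥ 24 months
Liquid reserves cover 11,560/820 = 14.1 months — ≥ 2 required
Credit score 754 ≥ 620 (meets)
LTV: 31,000 ÷ 24,000 = 129.2%, exceeds 120% cap
Fails on LTV.

Denied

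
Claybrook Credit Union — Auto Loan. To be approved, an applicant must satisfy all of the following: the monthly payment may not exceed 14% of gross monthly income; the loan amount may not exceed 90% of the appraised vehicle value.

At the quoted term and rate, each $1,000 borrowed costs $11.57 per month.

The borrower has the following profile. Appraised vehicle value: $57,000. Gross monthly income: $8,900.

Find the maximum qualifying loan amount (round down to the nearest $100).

$51,300

Payment cap: 14% × $8,900 = $1,246/month.
At $11.57 per $1,000, that supports 1,246/11.57 × 1,000 ≈ $107,692 → $107,600.
LTV cap: 90% × $57,000 = $51,300 → $51,300.
Binding constraint: loan-to-value.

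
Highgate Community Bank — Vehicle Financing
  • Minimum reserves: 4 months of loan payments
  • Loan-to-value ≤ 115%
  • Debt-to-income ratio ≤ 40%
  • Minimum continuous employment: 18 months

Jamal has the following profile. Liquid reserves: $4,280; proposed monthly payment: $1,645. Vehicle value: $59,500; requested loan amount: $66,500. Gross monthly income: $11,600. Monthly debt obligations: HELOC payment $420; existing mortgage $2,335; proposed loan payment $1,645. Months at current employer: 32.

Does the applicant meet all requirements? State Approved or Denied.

Denied

Reserves = 4,280/1,645 = 2.6 months < 4
LTV = 66,500/59,500 = 111.8% ≤ 115%
Total monthly debts = (420 + 2,335 + 1,645) = 4,400. DTI = 4,400/11,600 = 37.9% ≤ 40%
Employment 32 ≥ 18 months
Fails on reserves.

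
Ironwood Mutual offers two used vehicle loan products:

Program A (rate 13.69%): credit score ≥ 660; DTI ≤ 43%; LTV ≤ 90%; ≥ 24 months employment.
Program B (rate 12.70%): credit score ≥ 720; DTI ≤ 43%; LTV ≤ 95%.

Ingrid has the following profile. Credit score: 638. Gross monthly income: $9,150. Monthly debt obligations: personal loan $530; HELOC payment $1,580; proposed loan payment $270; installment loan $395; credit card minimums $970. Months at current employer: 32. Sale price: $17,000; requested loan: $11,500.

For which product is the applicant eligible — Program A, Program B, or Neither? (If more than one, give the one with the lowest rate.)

Neither

Total debts = (530 + 1,580 + 270 + 395 + 970) = 3,745; DTI = 3,745/9,150 = 40.9%.
LTV = 11,500/17,000 = 67.6%.
Program A: score 638 < 660; DTI 40.9% ≤ 43%; LTV 67.6% ≤ 90%; employment 32 ≥ 24 mo → does not qualify.
Program B: score 638 < 720; DTI 40.9% ≤ 43%; LTV 67.6% ≤ 95% → does not qualify.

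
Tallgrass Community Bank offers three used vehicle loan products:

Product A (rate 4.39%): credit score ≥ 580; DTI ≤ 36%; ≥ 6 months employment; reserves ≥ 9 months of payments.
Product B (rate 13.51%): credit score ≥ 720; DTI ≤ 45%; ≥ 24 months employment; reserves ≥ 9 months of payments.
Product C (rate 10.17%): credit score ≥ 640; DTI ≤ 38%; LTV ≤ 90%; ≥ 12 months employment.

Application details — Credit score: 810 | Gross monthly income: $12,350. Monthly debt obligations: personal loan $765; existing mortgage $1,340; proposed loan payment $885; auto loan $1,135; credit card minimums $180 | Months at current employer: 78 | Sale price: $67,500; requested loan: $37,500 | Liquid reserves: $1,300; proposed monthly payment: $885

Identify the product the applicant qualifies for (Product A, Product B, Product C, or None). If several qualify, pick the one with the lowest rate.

Total debts = (765 + 1,340 + 885 + 1,135 + 180) = 4,305; DTI = 4,305/12,350 = 34.9%.
LTV = 37,500/67,500 = 55.6%.
Reserves = 1,300/885 = 1.5 months.
Product A: score 810 ≥ 580; DTI 34.9% ≤ 36%; employment 78 ≥ 6 mo; reserves 1.5 < 9 mo → does not qualify.
Product B: score 810 ≥ 720; DTI 34.9% ≤ 45%; employment 78 ≥ 24 mo; reserves 1.5 < 9 mo → does not qualify.
Product C: score 810 ≥ 640; DTI 34.9% ≤ 38%; LTV 55.6% ≤ 90%; employment 78 ≥ 12 mo → qualifies.

Product C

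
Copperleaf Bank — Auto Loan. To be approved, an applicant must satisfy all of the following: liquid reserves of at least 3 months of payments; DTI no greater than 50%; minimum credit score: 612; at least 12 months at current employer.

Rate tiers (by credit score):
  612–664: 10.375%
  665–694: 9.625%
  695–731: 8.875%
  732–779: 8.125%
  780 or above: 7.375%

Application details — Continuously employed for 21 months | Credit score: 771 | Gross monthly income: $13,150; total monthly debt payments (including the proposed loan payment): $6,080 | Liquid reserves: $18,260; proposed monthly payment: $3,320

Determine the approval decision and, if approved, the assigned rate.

Credit score 771 ≥ 612 (meets minimum)
DTI: 6,080 ÷ 13,150 = 46.2%, within the 50% cap
Liquid reserves cover 18,260/3,320 = 5.5 months — ≥ 3 required
Employment 21 ≥ 12 months
All requirements met. Score 771 falls in the 732–779 tier → 8.125%.

Approved at 8.125%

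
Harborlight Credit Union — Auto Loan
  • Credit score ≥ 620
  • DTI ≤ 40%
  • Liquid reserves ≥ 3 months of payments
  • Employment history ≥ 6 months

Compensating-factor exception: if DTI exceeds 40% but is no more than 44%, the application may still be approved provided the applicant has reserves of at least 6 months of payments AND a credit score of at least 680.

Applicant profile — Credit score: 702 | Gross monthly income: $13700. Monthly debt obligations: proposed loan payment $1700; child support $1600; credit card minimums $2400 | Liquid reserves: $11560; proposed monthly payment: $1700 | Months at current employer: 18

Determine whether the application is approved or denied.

Approved

Credit score 702 ≥ 620 (meets base)
Total debts = (1,700 + 1,600 + 2,400) = 5,700. DTI: 5,700 ÷ 13,700 = 41.6%, over the 40% base limit.
Reserves = 11,560/1,700 = 6.8 months ≥ 3
Employment 18 ≥ 6 months
DTI 41.6% is within the 40%–44% exception band; checking compensating factors.
Reserves 6.8 ≥ 6 months; credit score 702 ≥ 680.
Both compensating conditions met → exception applies.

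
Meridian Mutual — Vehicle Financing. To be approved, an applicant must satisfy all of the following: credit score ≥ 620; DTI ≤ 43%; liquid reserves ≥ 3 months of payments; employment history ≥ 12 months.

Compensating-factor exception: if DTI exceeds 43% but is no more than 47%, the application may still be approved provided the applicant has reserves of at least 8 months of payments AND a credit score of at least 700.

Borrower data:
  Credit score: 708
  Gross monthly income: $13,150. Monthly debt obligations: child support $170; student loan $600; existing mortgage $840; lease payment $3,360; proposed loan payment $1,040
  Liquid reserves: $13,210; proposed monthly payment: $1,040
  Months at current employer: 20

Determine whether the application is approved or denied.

Approved

Credit score 708 ≥ 620 (meets base)
Total debts = (170 + 600 + 840 + 3,360 + 1,040) = 6,010. DTI: 6,010 ÷ 13,150 = 45.7%, over the 43% base limit.
Reserves: 13,210 ÷ 1,040 = 12.7 months (meets 3-month minimum)
Employment 20 ≥ 12 months
45.7% falls in the override range (43%–47%), so the compensating-factor test applies.
Reserves 12.7 ≥ 8 months; credit score 708 ≥ 700.
Both override conditions satisfied; DTI exception granted.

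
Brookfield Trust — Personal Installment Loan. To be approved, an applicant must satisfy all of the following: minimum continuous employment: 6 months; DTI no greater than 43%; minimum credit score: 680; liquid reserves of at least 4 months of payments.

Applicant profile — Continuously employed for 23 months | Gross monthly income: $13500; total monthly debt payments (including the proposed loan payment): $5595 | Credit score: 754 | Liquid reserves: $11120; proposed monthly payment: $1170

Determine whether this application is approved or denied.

Approved

Employment 23 ≥ 6 months
Debt-to-income = 5,595/13,500 = 41.4% — meets 43% limit
Credit score 754 ≥ 680 (meets)
Liquid reserves cover 11,120/1,170 = 9.5 months — ≥ 4 required
All criteria satisfied.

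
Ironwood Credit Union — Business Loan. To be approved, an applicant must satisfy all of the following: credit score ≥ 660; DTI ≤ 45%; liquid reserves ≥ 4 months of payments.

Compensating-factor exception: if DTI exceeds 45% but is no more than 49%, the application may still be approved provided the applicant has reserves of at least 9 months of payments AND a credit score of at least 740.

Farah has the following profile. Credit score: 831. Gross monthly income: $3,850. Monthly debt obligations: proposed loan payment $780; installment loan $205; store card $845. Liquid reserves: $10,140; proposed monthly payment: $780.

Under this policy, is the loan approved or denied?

Credit score 831 ≥ 660 (meets base)
Total debts = (780 + 205 + 845) = 1,830. DTI: 1,830 ÷ 3,850 = 47.5%, over the 45% base limit.
Liquid reserves cover 10,140/780 = 13.0 months — ≥ 4 required
DTI 47.5% is within the 45%–49% exception band; checking compensating factors.
Reserves 13.0 ≥ 9 months; credit score 831 ≥ 740.
Both compensating conditions met → exception applies.

Approved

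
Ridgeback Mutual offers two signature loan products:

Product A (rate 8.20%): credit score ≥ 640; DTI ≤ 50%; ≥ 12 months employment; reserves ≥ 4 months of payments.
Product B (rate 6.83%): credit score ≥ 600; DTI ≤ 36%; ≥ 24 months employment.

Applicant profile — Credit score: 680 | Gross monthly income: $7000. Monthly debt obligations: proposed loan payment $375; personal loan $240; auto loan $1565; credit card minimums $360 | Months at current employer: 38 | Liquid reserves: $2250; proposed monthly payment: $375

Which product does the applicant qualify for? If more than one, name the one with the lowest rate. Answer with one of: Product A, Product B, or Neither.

Total debts = (375 + 240 + 1,565 + 360) = 2,540; DTI = 2,540/7,000 = 36.3%.
Reserves = 2,250/375 = 6.0 months.
Product A: score 680 ≥ 640; DTI 36.3% ≤ 50%; employment 38 ≥ 12 mo; reserves 6.0 ≥ 4 mo → qualifies.
Product B: score 680 ≥ 600; DTI 36.3% > 36%; employment 38 ≥ 24 mo → does not qualify.

Product A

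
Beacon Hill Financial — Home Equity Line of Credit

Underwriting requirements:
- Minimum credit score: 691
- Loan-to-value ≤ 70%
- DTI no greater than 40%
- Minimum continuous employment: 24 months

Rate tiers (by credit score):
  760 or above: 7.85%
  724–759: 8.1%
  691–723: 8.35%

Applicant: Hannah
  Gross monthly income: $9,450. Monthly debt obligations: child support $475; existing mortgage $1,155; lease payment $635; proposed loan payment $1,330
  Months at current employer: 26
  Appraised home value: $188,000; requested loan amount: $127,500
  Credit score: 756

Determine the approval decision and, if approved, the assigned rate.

Credit score 756 ≥ 691 (meets minimum)
Total monthly debts = (475 + 1,155 + 635 + 1,330) = 3,595. Debt-to-income = 3,595/9,450 = 38% — meets 40% limit
Employment 26 ≥ 24 months
LTV = 127,500/188,000 = 67.8% ≤ 70%
All requirements met. Score 756 falls in the 724–759 tier → 8.1%.

Approved at 8.1%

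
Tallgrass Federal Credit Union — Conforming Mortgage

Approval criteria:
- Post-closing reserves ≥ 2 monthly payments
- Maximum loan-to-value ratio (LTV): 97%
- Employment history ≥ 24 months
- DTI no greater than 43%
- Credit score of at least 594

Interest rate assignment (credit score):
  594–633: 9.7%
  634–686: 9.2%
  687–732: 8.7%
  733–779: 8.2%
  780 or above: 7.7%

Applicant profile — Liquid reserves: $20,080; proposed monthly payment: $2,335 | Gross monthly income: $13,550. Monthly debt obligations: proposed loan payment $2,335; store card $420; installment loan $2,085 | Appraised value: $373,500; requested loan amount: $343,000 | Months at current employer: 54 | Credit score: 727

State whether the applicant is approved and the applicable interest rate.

Approved at 8.7%

Credit score 727 ≥ 594 (meets minimum)
Reserves = 20,080/2,335 = 8.6 months ≥ 2
Employment 54 ≥ 24 months
Total monthly debts = (2,335 + 420 + 2,085) = 4,840. Debt-to-income = 4,840/13,550 = 35.7% — meets 43% limit
LTV: 343,000 ÷ 373,500 = 91.8%, within 97% cap
All requirements met. Score 727 falls in the 687–732 tier → 8.7%.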